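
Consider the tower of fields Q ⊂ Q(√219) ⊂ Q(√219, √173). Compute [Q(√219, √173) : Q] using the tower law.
[Q(√219, √173) : Q] = 4

[Q(√219):Q] = 2 (min poly x^2 - 219, irreducible since 219 is squarefree > 1). For the top step, suppose √173 ∈ Q(√219), say √173 = c + d√219 with c, d ∈ Q. Squaring: 173 = c^2 + 219d^2 + 2cd√219. Since √219 ∉ Q this forces 2cd = 0. If d = 0 then √173 = c ∈ Q, contradicting 173 squarefree > 1. If c = 0 then 173 = 219d^2, so 219·173 = (219d)^2 is a perfect square in Q — but 219·173 = 37887 is not a perfect square (since 219 and 173 are distinct squarefree integers). Contradiction. Hence √173 ∉ Q(√219), so x^2 - 173 stays irreducible over Q(√219) and [Q(√219, √173) : Q(√219)] = 2. By the tower law, [Q(√219, √173) : Q] = 2 · 2 = 4.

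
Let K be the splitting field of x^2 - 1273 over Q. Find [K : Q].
[K : Q] = 2

f(x) = x^2 - 1273 factors as (x - √1273)(x + √1273). The splitting field is K = Q(√1273). Since 1273 is squarefree and > 1, it is not a perfect square, so x^2 - 1273 is irreducible over Q and [Q(√1273) : Q] = 2. Hence [K : Q] = 2.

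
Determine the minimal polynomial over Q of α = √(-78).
m_α(x) = x^2 + 78

α satisfies α^2 + 78 = 0, so x^2 + 78 annihilates α. Since d = -78 is squarefree and ≠ 1, it is not a perfect square in Q, so x^2 + 78 has no rational root and is therefore irreducible over Q (a degree-2 polynomial over a field is irreducible iff it has no root). Hence m_α(x) = x^2 + 78.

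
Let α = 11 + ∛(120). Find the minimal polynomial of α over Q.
m_α(x) = x^3 - 33x^2 + 363x - 1451

Set β = α - 11 = ∛(120), so β^3 = 120. Then (α - 11)^3 - 120 = 0, i.e. α is a root of g(x) = (x - 11)^3 - 120 = x^3 - 33x^2 + 363x - 1451. Since g(x) = h(x - 11) where h(x) = x^3 - 120, and h is irreducible over Q (because 120 is not a perfect cube, so h has no rational root, and a monic cubic with no rational root is irreducible), g is also irreducible (irreducibility is preserved under the substitution x → x - 11). Hence m_α(x) = x^3 - 33x^2 + 363x - 1451.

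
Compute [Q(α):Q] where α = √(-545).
[Q(α):Q] = 2

[Q(α):Q] equals the degree of the minimal polynomial of α. Here α^2 = -545 and x^2 + 545 is irreducible (d = -545 is squarefree, ≠ 1, hence not a square), so deg(m_α) = 2. Thus [Q(α):Q] = 2.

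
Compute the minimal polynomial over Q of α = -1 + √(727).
m_α(x) = x^2 + 2x - 726

From α + 1 = √(727), squaring gives (α + 1)^2 = 727, i.e. α^2 + 2α + 1 = 727, so α^2 + 2α - 726 = 0. The discriminant of x^2 + 2x - 726 is (2)^2 - 4·(-726) = 4 + 2904 = 2908, and 4·(727) is not a perfect square in Q since 727 is squarefree and ≠ 1. Hence x^2 + 2x - 726 is irreducible over Q and is the minimal polynomial of α.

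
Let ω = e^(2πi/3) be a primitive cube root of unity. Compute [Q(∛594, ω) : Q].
[Q(∛594, ω) : Q] = 6

[Q(∛594):Q] = 3 (min poly x^3 - 594, irreducible since 594 is not a perfect cube). [Q(ω):Q] = 2 (min poly x^2 + x + 1). Since Q(∛594) ⊂ R and ω ∉ R, we have ω ∉ Q(∛594), so x^2 + x + 1 remains irreducible over Q(∛594) and [Q(∛594, ω) : Q(∛594)] = 2. By the tower law, [Q(∛594, ω) : Q] = 3 · 2 = 6. (In fact Q(∛594, ω) is the splitting field of x^3 - 594 over Q.)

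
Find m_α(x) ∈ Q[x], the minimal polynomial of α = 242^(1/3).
m_α(x) = x^3 - 242

α satisfies α^3 = 242, so x^3 - 242 annihilates α. By the rational root test, a rational root p/q (in lowest terms) of x^3 - 242 would satisfy p^3 = 242 q^3, forcing q = 1 and p^3 = 242; but 242 is not a perfect cube, contradiction. A monic cubic over Q with no rational root is irreducible (any nontrivial factorization would include a linear factor). Hence x^3 - 242 is the minimal polynomial of α, and in particular [Q(α):Q] = 3.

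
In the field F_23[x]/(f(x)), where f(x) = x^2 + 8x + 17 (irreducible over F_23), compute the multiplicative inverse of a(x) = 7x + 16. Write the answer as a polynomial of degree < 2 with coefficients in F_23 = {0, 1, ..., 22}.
a(x)^(-1) ≡ 12x + 16 (mod f(x))

Since f is irreducible over F_23, F_23[x]/(f) is a field and a(x) ≠ 0 has an inverse. Apply the extended Euclidean algorithm to f(x) and a(x) in F_23[x]: f(x) = (10x + 21)·a(x) + (3). The last nonzero remainder is the constant 3 = gcd(f, a) in F_23. Back-substituting through the division chain expresses 3 = s(x)·a(x) + t(x)·f(x) with s(x) ≡ 13x + 2 (mod f), so (13x + 2)·a(x) ≡ 3 (mod f). Multiplying by 3^(-1) ≡ 8 in F_23 gives a(x)^(-1) ≡ 8·(13x + 2) ≡ 12x + 16 (mod f). Check: (7x + 16)·(12x + 16) = 15x^2 + 5x + 3 ≡ 1 (mod x^2 + 8x + 17).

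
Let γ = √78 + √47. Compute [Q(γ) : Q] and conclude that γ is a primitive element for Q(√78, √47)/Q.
[Q(γ) : Q] = 4 (equivalently, Q(γ) = Q(√78, √47))

Obviously Q(γ) ⊆ Q(√78, √47), and [Q(√78, √47):Q] = 4 (since 78, 47 are distinct squarefree integers > 1 with 3666 not a perfect square). To show equality we compute the minimal polynomial of γ. From γ = √78 + √47: γ^2 = 78 + 2√(3666) + 47 = 125 + 2√(3666), so γ^2 - 125 = 2√(3666); squaring, (γ^2 - 125)^2 = 4·3666, i.e. γ^4 - 250γ^2 + 15625 - 14664 = 0, i.e. γ^4 - 250γ^2 + 961 = 0. So γ is a root of x^4 - 250x^2 + 961. This polynomial is irreducible over Q: it has no rational root (each ±√78 ± √47 is irrational), and any factorization into two quadratics over Q would force √(3666) ∈ Q (pairing opposite roots) or √78, √47 ∈ Q (other pairings), all impossible. Hence [Q(γ):Q] = 4 = [Q(√78, √47):Q], so Q(γ) = Q(√78, √47).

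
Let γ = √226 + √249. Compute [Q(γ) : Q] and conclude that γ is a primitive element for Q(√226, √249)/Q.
[Q(γ) : Q] = 4 (equivalently, Q(γ) = Q(√226, √249))

Obviously Q(γ) ⊆ Q(√226, √249), and [Q(√226, √249):Q] = 4 (since 226, 249 are distinct squarefree integers > 1 with 56274 not a perfect square). To show equality we compute the minimal polynomial of γ. From γ = √226 + √249: γ^2 = 226 + 2√(56274) + 249 = 475 + 2√(56274), so γ^2 - 475 = 2√(56274); squaring, (γ^2 - 475)^2 = 4·56274, i.e. γ^4 - 950γ^2 + 225625 - 225096 = 0, i.e. γ^4 - 950γ^2 + 529 = 0. So γ is a root of x^4 - 950x^2 + 529. This polynomial is irreducible over Q: it has no rational root (each ±√226 ± √249 is irrational), and any factorization into two quadratics over Q would force √(56274) ∈ Q (pairing opposite roots) or √226, √249 ∈ Q (other pairings), all impossible. Hence [Q(γ):Q] = 4 = [Q(√226, √249):Q], so Q(γ) = Q(√226, √249).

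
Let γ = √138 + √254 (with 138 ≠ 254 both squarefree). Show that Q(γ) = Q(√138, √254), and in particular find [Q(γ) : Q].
[Q(γ) : Q] = 4 (equivalently, Q(γ) = Q(√138, √254))

Obviously Q(γ) ⊆ Q(√138, √254), and [Q(√138, √254):Q] = 4 (since 138, 254 are distinct squarefree integers > 1 with 35052 not a perfect square). To show equality we compute the minimal polynomial of γ. From γ = √138 + √254: γ^2 = 138 + 2√(35052) + 254 = 392 + 2√(35052), so γ^2 - 392 = 2√(35052); squaring, (γ^2 - 392)^2 = 4·35052, i.e. γ^4 - 784γ^2 + 153664 - 140208 = 0, i.e. γ^4 - 784γ^2 + 13456 = 0. So γ is a root of x^4 - 784x^2 + 13456. This polynomial is irreducible over Q: it has no rational root (each ±√138 ± √254 is irrational), and any factorization into two quadratics over Q would force √(35052) ∈ Q (pairing opposite roots) or √138, √254 ∈ Q (other pairings), all impossible. Hence [Q(γ):Q] = 4 = [Q(√138, √254):Q], so Q(γ) = Q(√138, √254).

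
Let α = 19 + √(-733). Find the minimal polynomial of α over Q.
m_α(x) = x^2 - 38x + 1094

From α - 19 = √(-733), squaring gives (α - 19)^2 = -733, i.e. α^2 - 38α + 361 = -733, so α^2 - 38α + 1094 = 0. The discriminant of x^2 - 38x + 1094 is (-38)^2 - 4·(1094) = 1444 - 4376 = -2932, and 4·(-733) is not a perfect square in Q since -733 is squarefree and ≠ 1. Hence x^2 - 38x + 1094 is irreducible over Q and is the minimal polynomial of α.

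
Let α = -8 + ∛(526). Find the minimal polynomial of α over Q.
m_α(x) = x^3 + 24x^2 + 192x - 14

Set β = α + 8 = ∛(526), so β^3 = 526. Then (α + 8)^3 - 526 = 0, i.e. α is a root of g(x) = (x + 8)^3 - 526 = x^3 + 24x^2 + 192x - 14. Since g(x) = h(x + 8) where h(x) = x^3 - 526, and h is irreducible over Q (because 526 is not a perfect cube, so h has no rational root, and a monic cubic with no rational root is irreducible), g is also irreducible (irreducibility is preserved under the substitution x → x + 8). Hence m_α(x) = x^3 + 24x^2 + 192x - 14.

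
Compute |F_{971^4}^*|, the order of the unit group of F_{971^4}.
|F_{971^4}^*| = 888949151280

F_{971^4} has 971^4 = 888949151281 elements; its multiplicative group consists of all nonzero elements, so |F_{971^4}^*| = 888949151281 - 1 = 888949151280. (It is cyclic since any finite subgroup of the multiplicative group of a field is cyclic.)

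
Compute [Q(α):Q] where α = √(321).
[Q(α):Q] = 2

[Q(α):Q] equals the degree of the minimal polynomial of α. Here α^2 = 321 and x^2 - 321 is irreducible (d = 321 is squarefree, ≠ 1, hence not a square), so deg(m_α) = 2. Thus [Q(α):Q] = 2.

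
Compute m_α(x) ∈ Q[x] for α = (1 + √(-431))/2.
m_α(x) = x^2 - x + 108

From 2α - 1 = √(-431), squaring gives (2α - 1)^2 = -431, i.e. 4α^2 - 4α + 1 = -431, so α^2 - α + (1 + 431)/4 = 0. Since -431 ≡ 1 (mod 4), (1 + 431)/4 = 108 ∈ Z. The polynomial x^2 - x + 108 has discriminant 1 - 4·(108) = -431, which is not a perfect square in Q (d = -431 is squarefree and ≠ 1), so x^2 - x + 108 is irreducible over Q. It is the minimal polynomial of α.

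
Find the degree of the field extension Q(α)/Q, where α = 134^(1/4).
[Q(α):Q] = 4

α is a root of x^4 - 134. By Eisenstein's criterion at the prime p = 2 (which divides the constant term 134 but p^2 = 4 does not, since 134 is squarefree), x^4 - 134 is irreducible over Q. Hence [Q(α):Q] = 4.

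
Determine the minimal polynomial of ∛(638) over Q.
m_α(x) = x^3 - 638

α satisfies α^3 = 638, so x^3 - 638 annihilates α. By the rational root test, a rational root p/q (in lowest terms) of x^3 - 638 would satisfy p^3 = 638 q^3, forcing q = 1 and p^3 = 638; but 638 is not a perfect cube, contradiction. A monic cubic over Q with no rational root is irreducible (any nontrivial factorization would include a linear factor). Hence x^3 - 638 is the minimal polynomial of α, and in particular [Q(α):Q] = 3.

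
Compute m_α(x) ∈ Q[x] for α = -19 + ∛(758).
m_α(x) = x^3 + 57x^2 + 1083x + 6101

Set β = α + 19 = ∛(758), so β^3 = 758. Then (α + 19)^3 - 758 = 0, i.e. α is a root of g(x) = (x + 19)^3 - 758 = x^3 + 57x^2 + 1083x + 6101. Since g(x) = h(x + 19) where h(x) = x^3 - 758, and h is irreducible over Q (because 758 is not a perfect cube, so h has no rational root, and a monic cubic with no rational root is irreducible), g is also irreducible (irreducibility is preserved under the substitution x → x + 19). Hence m_α(x) = x^3 + 57x^2 + 1083x + 6101.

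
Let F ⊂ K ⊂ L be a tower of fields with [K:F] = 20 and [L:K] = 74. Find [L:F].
[L:F] = 1480

The tower law says that for any tower of field extensions F ⊂ K ⊂ L with finite degrees, [L:F] = [L:K] · [K:F]. Here this gives [L:F] = 74 · 20 = 1480.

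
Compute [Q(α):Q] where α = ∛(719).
[Q(α):Q] = 3

The minimal polynomial of α is x^3 - 719, irreducible over Q since 719 is not a perfect cube (so x^3 - 719 has no rational root). Hence [Q(α):Q] = deg(m_α) = 3.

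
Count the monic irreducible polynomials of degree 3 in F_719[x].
There are 123898080 monic irreducible polynomials of degree 3 over F_719

Each element of F_{719^3} that lies in no proper subfield is a root of exactly one monic irreducible of degree 3 over F_719, and each such polynomial has 3 distinct roots in F_{719^3}. By Möbius inversion the count is N_719(3) = (1/3) Σ_{d|3} μ(3/d) · 719^d = (1/3)(μ(3)·719^1 + μ(1)·719^3) = 371694240/3 = 123898080.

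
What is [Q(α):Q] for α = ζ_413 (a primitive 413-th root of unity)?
[Q(α):Q] = 348

The minimal polynomial of ζ_413 over Q is the 413-th cyclotomic polynomial Φ_413(x), which is irreducible over Q and has degree φ(413) = 348. Hence [Q(α):Q] = φ(413) = 348.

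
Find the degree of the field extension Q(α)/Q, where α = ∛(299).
[Q(α):Q] = 3

The minimal polynomial of α is x^3 - 299, irreducible over Q since 299 is not a perfect cube (so x^3 - 299 has no rational root). Hence [Q(α):Q] = deg(m_α) = 3.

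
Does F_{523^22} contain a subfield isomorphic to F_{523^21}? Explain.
No: F_{523^21} is not a subfield of F_{523^22}

F_{p^m} embeds in F_{p^n} iff m | n. Here 21 ∤ 22 (since 22 = 1·21 + 1 with remainder 1 ≠ 0), so F_{523^21} is not a subfield of F_{523^22}. Equivalently: if it were, the tower law would give 21 = [F_{523^21}:F_523] dividing [F_{523^22}:F_523] = 22, contradiction.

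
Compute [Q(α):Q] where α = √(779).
[Q(α):Q] = 2

[Q(α):Q] equals the degree of the minimal polynomial of α. Here α^2 = 779 and x^2 - 779 is irreducible (d = 779 is squarefree, ≠ 1, hence not a square), so deg(m_α) = 2. Thus [Q(α):Q] = 2.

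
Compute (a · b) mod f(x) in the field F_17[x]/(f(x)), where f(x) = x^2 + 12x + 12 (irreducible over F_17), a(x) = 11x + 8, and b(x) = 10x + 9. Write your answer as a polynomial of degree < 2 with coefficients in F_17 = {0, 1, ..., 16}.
a · b ≡ 15x + 10 (mod f(x))

Multiply in F_17[x]: a(x)·b(x) = (11x + 8)·(10x + 9) = 8x^2 + 9x + 4. This has degree ≥ 2, so divide by f(x) over F_17: 8x^2 + 9x + 4 = (8)·(x^2 + 12x + 12) + (15x + 10). Hence a·b ≡ 15x + 10 (mod f). (F_17[x]/(f) is a field with 17^2 = 289 elements since f is irreducible of degree 2.)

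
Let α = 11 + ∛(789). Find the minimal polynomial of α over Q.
m_α(x) = x^3 - 33x^2 + 363x - 2120

Set β = α - 11 = ∛(789), so β^3 = 789. Then (α - 11)^3 - 789 = 0, i.e. α is a root of g(x) = (x - 11)^3 - 789 = x^3 - 33x^2 + 363x - 2120. Since g(x) = h(x - 11) where h(x) = x^3 - 789, and h is irreducible over Q (because 789 is not a perfect cube, so h has no rational root, and a monic cubic with no rational root is irreducible), g is also irreducible (irreducibility is preserved under the substitution x → x - 11). Hence m_α(x) = x^3 - 33x^2 + 363x - 2120.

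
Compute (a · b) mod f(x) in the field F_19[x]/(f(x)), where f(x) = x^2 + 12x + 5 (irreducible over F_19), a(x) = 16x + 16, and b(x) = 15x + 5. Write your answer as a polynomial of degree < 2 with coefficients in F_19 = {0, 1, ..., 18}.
a · b ≡ 5x + 1 (mod f(x))

Multiply in F_19[x]: a(x)·b(x) = (16x + 16)·(15x + 5) = 12x^2 + 16x + 4. This has degree ≥ 2, so divide by f(x) over F_19: 12x^2 + 16x + 4 = (12)·(x^2 + 12x + 5) + (5x + 1). Hence a·b ≡ 5x + 1 (mod f). (F_19[x]/(f) is a field with 19^2 = 361 elements since f is irreducible of degree 2.)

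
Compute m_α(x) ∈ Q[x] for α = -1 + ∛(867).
m_α(x) = x^3 + 3x^2 + 3x - 866

Set β = α + 1 = ∛(867), so β^3 = 867. Then (α + 1)^3 - 867 = 0, i.e. α is a root of g(x) = (x + 1)^3 - 867 = x^3 + 3x^2 + 3x - 866. Since g(x) = h(x + 1) where h(x) = x^3 - 867, and h is irreducible over Q (because 867 is not a perfect cube, so h has no rational root, and a monic cubic with no rational root is irreducible), g is also irreducible (irreducibility is preserved under the substitution x → x + 1). Hence m_α(x) = x^3 + 3x^2 + 3x - 866.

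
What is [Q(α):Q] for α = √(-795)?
[Q(α):Q] = 2

[Q(α):Q] equals the degree of the minimal polynomial of α. Here α^2 = -795 and x^2 + 795 is irreducible (d = -795 is squarefree, ≠ 1, hence not a square), so deg(m_α) = 2. Thus [Q(α):Q] = 2.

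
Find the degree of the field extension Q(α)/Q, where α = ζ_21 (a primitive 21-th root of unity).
[Q(α):Q] = 12

The minimal polynomial of ζ_21 over Q is the 21-th cyclotomic polynomial Φ_21(x), which is irreducible over Q and has degree φ(21) = 12. Hence [Q(α):Q] = φ(21) = 12.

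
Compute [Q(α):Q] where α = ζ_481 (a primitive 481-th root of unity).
[Q(α):Q] = 432

The minimal polynomial of ζ_481 over Q is the 481-th cyclotomic polynomial Φ_481(x), which is irreducible over Q and has degree φ(481) = 432. Hence [Q(α):Q] = φ(481) = 432.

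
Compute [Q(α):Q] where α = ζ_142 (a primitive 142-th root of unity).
[Q(α):Q] = 70

The minimal polynomial of ζ_142 over Q is the 142-th cyclotomic polynomial Φ_142(x), which is irreducible over Q and has degree φ(142) = 70. Hence [Q(α):Q] = φ(142) = 70.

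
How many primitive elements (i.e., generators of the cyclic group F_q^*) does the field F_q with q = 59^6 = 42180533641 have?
There are φ(42180533640) = 9249085440 primitive elements

F_q^* is cyclic of order q - 1 = 42180533640. A cyclic group of order m has exactly φ(m) generators. Here m = 42180533640 = 2^3 · 3^2 · 5 · 7 · 29 · 163 · 3541, so the number of primitive elements is φ(42180533640) = 9249085440.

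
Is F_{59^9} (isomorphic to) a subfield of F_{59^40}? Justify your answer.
No: F_{59^9} is not a subfield of F_{59^40}

F_{p^m} embeds in F_{p^n} iff m | n. Here 9 ∤ 40 (since 40 = 4·9 + 4 with remainder 4 ≠ 0), so F_{59^9} is not a subfield of F_{59^40}. Equivalently: if it were, the tower law would give 9 = [F_{59^9}:F_59] dividing [F_{59^40}:F_59] = 40, contradiction.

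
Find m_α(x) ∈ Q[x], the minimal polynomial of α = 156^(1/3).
m_α(x) = x^3 - 156

α satisfies α^3 = 156, so x^3 - 156 annihilates α. By the rational root test, a rational root p/q (in lowest terms) of x^3 - 156 would satisfy p^3 = 156 q^3, forcing q = 1 and p^3 = 156; but 156 is not a perfect cube, contradiction. A monic cubic over Q with no rational root is irreducible (any nontrivial factorization would include a linear factor). Hence x^3 - 156 is the minimal polynomial of α, and in particular [Q(α):Q] = 3.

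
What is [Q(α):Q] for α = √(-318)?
[Q(α):Q] = 2

[Q(α):Q] equals the degree of the minimal polynomial of α. Here α^2 = -318 and x^2 + 318 is irreducible (d = -318 is squarefree, ≠ 1, hence not a square), so deg(m_α) = 2. Thus [Q(α):Q] = 2.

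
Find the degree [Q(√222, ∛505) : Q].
[Q(√222, ∛505) : Q] = 6

Let L = Q(√222, ∛505). Since Q(√222) ⊂ L and [Q(√222):Q] = 2, the tower law gives 2 | [L:Q]. Likewise Q(∛505) ⊂ L with [Q(∛505):Q] = 3 (because 505 is not a perfect cube), so 3 | [L:Q]. As gcd(2,3) = 1, [L:Q] is divisible by 6. Conversely L is generated over Q by √222 and ∛505, so [L:Q] ≤ 2·3 = 6. Therefore [Q(√222, ∛505) : Q] = 6.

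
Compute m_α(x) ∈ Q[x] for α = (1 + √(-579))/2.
m_α(x) = x^2 - x + 145

From 2α - 1 = √(-579), squaring gives (2α - 1)^2 = -579, i.e. 4α^2 - 4α + 1 = -579, so α^2 - α + (1 + 579)/4 = 0. Since -579 ≡ 1 (mod 4), (1 + 579)/4 = 145 ∈ Z. The polynomial x^2 - x + 145 has discriminant 1 - 4·(145) = -579, which is not a perfect square in Q (d = -579 is squarefree and ≠ 1), so x^2 - x + 145 is irreducible over Q. It is the minimal polynomial of α.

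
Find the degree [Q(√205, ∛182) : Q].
[Q(√205, ∛182) : Q] = 6

Let L = Q(√205, ∛182). Since Q(√205) ⊂ L and [Q(√205):Q] = 2, the tower law gives 2 | [L:Q]. Likewise Q(∛182) ⊂ L with [Q(∛182):Q] = 3 (because 182 is not a perfect cube), so 3 | [L:Q]. As gcd(2,3) = 1, [L:Q] is divisible by 6. Conversely L is generated over Q by √205 and ∛182, so [L:Q] ≤ 2·3 = 6. Therefore [Q(√205, ∛182) : Q] = 6.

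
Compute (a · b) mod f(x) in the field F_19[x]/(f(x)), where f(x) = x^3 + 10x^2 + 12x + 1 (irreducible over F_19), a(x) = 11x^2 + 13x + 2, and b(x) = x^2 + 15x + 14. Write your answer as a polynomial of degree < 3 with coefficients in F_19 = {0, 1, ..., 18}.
a · b ≡ 14x^2 + 12x + 17 (mod f(x))

Multiply in F_19[x]: a(x)·b(x) = (11x^2 + 13x + 2)·(x^2 + 15x + 14) = 11x^4 + 7x^3 + 9x^2 + 3x + 9. This has degree ≥ 3, so divide by f(x) over F_19: 11x^4 + 7x^3 + 9x^2 + 3x + 9 = (11x + 11)·(x^3 + 10x^2 + 12x + 1) + (14x^2 + 12x + 17). Hence a·b ≡ 14x^2 + 12x + 17 (mod f). (F_19[x]/(f) is a field with 19^3 = 6859 elements since f is irreducible of degree 3.)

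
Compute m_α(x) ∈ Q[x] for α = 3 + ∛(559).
m_α(x) = x^3 - 9x^2 + 27x - 586

Set β = α - 3 = ∛(559), so β^3 = 559. Then (α - 3)^3 - 559 = 0, i.e. α is a root of g(x) = (x - 3)^3 - 559 = x^3 - 9x^2 + 27x - 586. Since g(x) = h(x - 3) where h(x) = x^3 - 559, and h is irreducible over Q (because 559 is not a perfect cube, so h has no rational root, and a monic cubic with no rational root is irreducible), g is also irreducible (irreducibility is preserved under the substitution x → x - 3). Hence m_α(x) = x^3 - 9x^2 + 27x - 586.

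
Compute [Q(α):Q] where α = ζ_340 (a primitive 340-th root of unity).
[Q(α):Q] = 128

The minimal polynomial of ζ_340 over Q is the 340-th cyclotomic polynomial Φ_340(x), which is irreducible over Q and has degree φ(340) = 128. Hence [Q(α):Q] = φ(340) = 128.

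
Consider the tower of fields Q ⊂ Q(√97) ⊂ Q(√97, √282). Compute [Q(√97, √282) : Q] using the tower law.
[Q(√97, √282) : Q] = 4

[Q(√97):Q] = 2 (min poly x^2 - 97, irreducible since 97 is squarefree > 1). For the top step, suppose √282 ∈ Q(√97), say √282 = c + d√97 with c, d ∈ Q. Squaring: 282 = c^2 + 97d^2 + 2cd√97. Since √97 ∉ Q this forces 2cd = 0. If d = 0 then √282 = c ∈ Q, contradicting 282 squarefree > 1. If c = 0 then 282 = 97d^2, so 97·282 = (97d)^2 is a perfect square in Q — but 97·282 = 27354 is not a perfect square (since 97 and 282 are distinct squarefree integers). Contradiction. Hence √282 ∉ Q(√97), so x^2 - 282 stays irreducible over Q(√97) and [Q(√97, √282) : Q(√97)] = 2. By the tower law, [Q(√97, √282) : Q] = 2 · 2 = 4.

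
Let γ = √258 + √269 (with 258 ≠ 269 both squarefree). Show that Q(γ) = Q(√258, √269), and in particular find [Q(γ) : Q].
[Q(γ) : Q] = 4 (equivalently, Q(γ) = Q(√258, √269))

Obviously Q(γ) ⊆ Q(√258, √269), and [Q(√258, √269):Q] = 4 (since 258, 269 are distinct squarefree integers > 1 with 69402 not a perfect square). To show equality we compute the minimal polynomial of γ. From γ = √258 + √269: γ^2 = 258 + 2√(69402) + 269 = 527 + 2√(69402), so γ^2 - 527 = 2√(69402); squaring, (γ^2 - 527)^2 = 4·69402, i.e. γ^4 - 1054γ^2 + 277729 - 277608 = 0, i.e. γ^4 - 1054γ^2 + 121 = 0. So γ is a root of x^4 - 1054x^2 + 121. This polynomial is irreducible over Q: it has no rational root (each ±√258 ± √269 is irrational), and any factorization into two quadratics over Q would force √(69402) ∈ Q (pairing opposite roots) or √258, √269 ∈ Q (other pairings), all impossible. Hence [Q(γ):Q] = 4 = [Q(√258, √269):Q], so Q(γ) = Q(√258, √269).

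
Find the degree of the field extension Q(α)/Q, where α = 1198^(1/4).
[Q(α):Q] = 4

α is a root of x^4 - 1198. By Eisenstein's criterion at the prime p = 2 (which divides the constant term 1198 but p^2 = 4 does not, since 1198 is squarefree), x^4 - 1198 is irreducible over Q. Hence [Q(α):Q] = 4.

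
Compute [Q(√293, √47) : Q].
[Q(√293, √47) : Q] = 4

[Q(√293):Q] = 2 (min poly x^2 - 293, irreducible since 293 is squarefree > 1). For the top step, suppose √47 ∈ Q(√293), say √47 = c + d√293 with c, d ∈ Q. Squaring: 47 = c^2 + 293d^2 + 2cd√293. Since √293 ∉ Q this forces 2cd = 0. If d = 0 then √47 = c ∈ Q, contradicting 47 squarefree > 1. If c = 0 then 47 = 293d^2, so 293·47 = (293d)^2 is a perfect square in Q — but 293·47 = 13771 is not a perfect square (since 293 and 47 are distinct squarefree integers). Contradiction. Hence √47 ∉ Q(√293), so x^2 - 47 stays irreducible over Q(√293) and [Q(√293, √47) : Q(√293)] = 2. By the tower law, [Q(√293, √47) : Q] = 2 · 2 = 4.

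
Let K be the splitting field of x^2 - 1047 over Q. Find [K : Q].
[K : Q] = 2

f(x) = x^2 - 1047 factors as (x - √1047)(x + √1047). The splitting field is K = Q(√1047). Since 1047 is squarefree and > 1, it is not a perfect square, so x^2 - 1047 is irreducible over Q and [Q(√1047) : Q] = 2. Hence [K : Q] = 2.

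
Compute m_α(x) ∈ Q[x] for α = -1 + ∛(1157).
m_α(x) = x^3 + 3x^2 + 3x - 1156

Set β = α + 1 = ∛(1157), so β^3 = 1157. Then (α + 1)^3 - 1157 = 0, i.e. α is a root of g(x) = (x + 1)^3 - 1157 = x^3 + 3x^2 + 3x - 1156. Since g(x) = h(x + 1) where h(x) = x^3 - 1157, and h is irreducible over Q (because 1157 is not a perfect cube, so h has no rational root, and a monic cubic with no rational root is irreducible), g is also irreducible (irreducibility is preserved under the substitution x → x + 1). Hence m_α(x) = x^3 + 3x^2 + 3x - 1156.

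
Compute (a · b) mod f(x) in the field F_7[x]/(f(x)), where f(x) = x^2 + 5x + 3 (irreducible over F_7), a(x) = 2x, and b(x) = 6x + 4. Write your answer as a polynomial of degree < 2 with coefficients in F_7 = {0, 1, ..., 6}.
a · b ≡ 4x + 6 (mod f(x))

Multiply in F_7[x]: a(x)·b(x) = (2x)·(6x + 4) = 5x^2 + x. This has degree ≥ 2, so divide by f(x) over F_7: 5x^2 + x = (5)·(x^2 + 5x + 3) + (4x + 6). Hence a·b ≡ 4x + 6 (mod f). (F_7[x]/(f) is a field with 7^2 = 49 elements since f is irreducible of degree 2.)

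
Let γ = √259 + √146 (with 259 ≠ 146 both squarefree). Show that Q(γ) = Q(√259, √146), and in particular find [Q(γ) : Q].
[Q(γ) : Q] = 4 (equivalently, Q(γ) = Q(√259, √146))

Obviously Q(γ) ⊆ Q(√259, √146), and [Q(√259, √146):Q] = 4 (since 259, 146 are distinct squarefree integers > 1 with 37814 not a perfect square). To show equality we compute the minimal polynomial of γ. From γ = √259 + √146: γ^2 = 259 + 2√(37814) + 146 = 405 + 2√(37814), so γ^2 - 405 = 2√(37814); squaring, (γ^2 - 405)^2 = 4·37814, i.e. γ^4 - 810γ^2 + 164025 - 151256 = 0, i.e. γ^4 - 810γ^2 + 12769 = 0. So γ is a root of x^4 - 810x^2 + 12769. This polynomial is irreducible over Q: it has no rational root (each ±√259 ± √146 is irrational), and any factorization into two quadratics over Q would force √(37814) ∈ Q (pairing opposite roots) or √259, √146 ∈ Q (other pairings), all impossible. Hence [Q(γ):Q] = 4 = [Q(√259, √146):Q], so Q(γ) = Q(√259, √146).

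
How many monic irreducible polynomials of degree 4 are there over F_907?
There are 169187638638 monic irreducible polynomials of degree 4 over F_907

Each element of F_{907^4} that lies in no proper subfield is a root of exactly one monic irreducible of degree 4 over F_907, and each such polynomial has 4 distinct roots in F_{907^4}. By Möbius inversion the count is N_907(4) = (1/4) Σ_{d|4} μ(4/d) · 907^d = (1/4)(μ(4)·907^1 + μ(2)·907^2 + μ(1)·907^4) = 676750554552/4 = 169187638638.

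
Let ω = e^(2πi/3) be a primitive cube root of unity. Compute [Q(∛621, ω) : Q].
[Q(∛621, ω) : Q] = 6

[Q(∛621):Q] = 3 (min poly x^3 - 621, irreducible since 621 is not a perfect cube). [Q(ω):Q] = 2 (min poly x^2 + x + 1). Since Q(∛621) ⊂ R and ω ∉ R, we have ω ∉ Q(∛621), so x^2 + x + 1 remains irreducible over Q(∛621) and [Q(∛621, ω) : Q(∛621)] = 2. By the tower law, [Q(∛621, ω) : Q] = 3 · 2 = 6. (In fact Q(∛621, ω) is the splitting field of x^3 - 621 over Q.)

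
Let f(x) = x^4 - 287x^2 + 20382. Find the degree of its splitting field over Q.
[K : Q] = 4

Solving the quadratic in x^2: x^2 = (287 ± √(287^2 - 4·20382))/2 = (287 ± √841)/2 = (287 ± 29)/2, giving x^2 = 158 or x^2 = 129. So f(x) = (x^2 - 158)(x^2 - 129) and the roots of f are ±√158, ±√129. Hence the splitting field is K = Q(√158, √129). Since 158 and 129 are distinct squarefree integers > 1, their product 20382 is not a perfect square, so √129 ∉ Q(√158). By the tower law [K:Q] = [Q(√158,√129):Q(√158)] · [Q(√158):Q] = 2 · 2 = 4.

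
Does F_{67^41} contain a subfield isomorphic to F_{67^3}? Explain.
No: F_{67^3} is not a subfield of F_{67^41}

F_{p^m} embeds in F_{p^n} iff m | n. Here 3 ∤ 41 (since 41 = 13·3 + 2 with remainder 2 ≠ 0), so F_{67^3} is not a subfield of F_{67^41}. Equivalently: if it were, the tower law would give 3 = [F_{67^3}:F_67] dividing [F_{67^41}:F_67] = 41, contradiction.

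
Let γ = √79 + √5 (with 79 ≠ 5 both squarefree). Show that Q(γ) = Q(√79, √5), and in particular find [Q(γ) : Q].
[Q(γ) : Q] = 4 (equivalently, Q(γ) = Q(√79, √5))

Obviously Q(γ) ⊆ Q(√79, √5), and [Q(√79, √5):Q] = 4 (since 79, 5 are distinct squarefree integers > 1 with 395 not a perfect square). To show equality we compute the minimal polynomial of γ. From γ = √79 + √5: γ^2 = 79 + 2√(395) + 5 = 84 + 2√(395), so γ^2 - 84 = 2√(395); squaring, (γ^2 - 84)^2 = 4·395, i.e. γ^4 - 168γ^2 + 7056 - 1580 = 0, i.e. γ^4 - 168γ^2 + 5476 = 0. So γ is a root of x^4 - 168x^2 + 5476. This polynomial is irreducible over Q: it has no rational root (each ±√79 ± √5 is irrational), and any factorization into two quadratics over Q would force √(395) ∈ Q (pairing opposite roots) or √79, √5 ∈ Q (other pairings), all impossible. Hence [Q(γ):Q] = 4 = [Q(√79, √5):Q], so Q(γ) = Q(√79, √5).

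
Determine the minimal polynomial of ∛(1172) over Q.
m_α(x) = x^3 - 1172

α satisfies α^3 = 1172, so x^3 - 1172 annihilates α. By the rational root test, a rational root p/q (in lowest terms) of x^3 - 1172 would satisfy p^3 = 1172 q^3, forcing q = 1 and p^3 = 1172; but 1172 is not a perfect cube, contradiction. A monic cubic over Q with no rational root is irreducible (any nontrivial factorization would include a linear factor). Hence x^3 - 1172 is the minimal polynomial of α, and in particular [Q(α):Q] = 3.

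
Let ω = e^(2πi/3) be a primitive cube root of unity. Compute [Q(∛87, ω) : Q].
[Q(∛87, ω) : Q] = 6

[Q(∛87):Q] = 3 (min poly x^3 - 87, irreducible since 87 is not a perfect cube). [Q(ω):Q] = 2 (min poly x^2 + x + 1). Since Q(∛87) ⊂ R and ω ∉ R, we have ω ∉ Q(∛87), so x^2 + x + 1 remains irreducible over Q(∛87) and [Q(∛87, ω) : Q(∛87)] = 2. By the tower law, [Q(∛87, ω) : Q] = 3 · 2 = 6. (In fact Q(∛87, ω) is the splitting field of x^3 - 87 over Q.)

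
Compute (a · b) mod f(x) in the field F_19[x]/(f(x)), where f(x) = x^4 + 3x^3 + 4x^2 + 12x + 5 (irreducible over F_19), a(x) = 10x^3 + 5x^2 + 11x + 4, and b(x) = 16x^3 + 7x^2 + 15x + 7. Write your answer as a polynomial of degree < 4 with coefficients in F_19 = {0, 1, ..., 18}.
a · b ≡ 4x^3 + 12x^2 + 7 (mod f(x))

Multiply in F_19[x]: a(x)·b(x) = (10x^3 + 5x^2 + 11x + 4)·(16x^3 + 7x^2 + 15x + 7) = 8x^6 + 17x^5 + x^3 + 4x + 9. This has degree ≥ 4, so divide by f(x) over F_19: 8x^6 + 17x^5 + x^3 + 4x + 9 = (8x^2 + 12x + 8)·(x^4 + 3x^3 + 4x^2 + 12x + 5) + (4x^3 + 12x^2 + 7). Hence a·b ≡ 4x^3 + 12x^2 + 7 (mod f). (F_19[x]/(f) is a field with 19^4 = 130321 elements since f is irreducible of degree 4.)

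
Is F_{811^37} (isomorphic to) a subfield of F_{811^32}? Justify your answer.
No: F_{811^37} is not a subfield of F_{811^32}

F_{p^m} embeds in F_{p^n} iff m | n. Here 37 ∤ 32 (since 32 = 0·37 + 32 with remainder 32 ≠ 0), so F_{811^37} is not a subfield of F_{811^32}. Equivalently: if it were, the tower law would give 37 = [F_{811^37}:F_811] dividing [F_{811^32}:F_811] = 32, contradiction.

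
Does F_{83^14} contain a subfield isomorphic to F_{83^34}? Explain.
No: F_{83^34} is not a subfield of F_{83^14}

F_{p^m} embeds in F_{p^n} iff m | n. Here 34 ∤ 14 (since 14 = 0·34 + 14 with remainder 14 ≠ 0), so F_{83^34} is not a subfield of F_{83^14}. Equivalently: if it were, the tower law would give 34 = [F_{83^34}:F_83] dividing [F_{83^14}:F_83] = 14, contradiction.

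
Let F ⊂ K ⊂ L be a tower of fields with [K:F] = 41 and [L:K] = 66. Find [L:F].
[L:F] = 2706

The tower law says that for any tower of field extensions F ⊂ K ⊂ L with finite degrees, [L:F] = [L:K] · [K:F]. Here this gives [L:F] = 66 · 41 = 2706.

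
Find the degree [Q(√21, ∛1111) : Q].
[Q(√21, ∛1111) : Q] = 6

Let L = Q(√21, ∛1111). Since Q(√21) ⊂ L and [Q(√21):Q] = 2, the tower law gives 2 | [L:Q]. Likewise Q(∛1111) ⊂ L with [Q(∛1111):Q] = 3 (because 1111 is not a perfect cube), so 3 | [L:Q]. As gcd(2,3) = 1, [L:Q] is divisible by 6. Conversely L is generated over Q by √21 and ∛1111, so [L:Q] ≤ 2·3 = 6. Therefore [Q(√21, ∛1111) : Q] = 6.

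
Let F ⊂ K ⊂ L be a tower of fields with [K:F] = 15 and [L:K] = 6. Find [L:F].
[L:F] = 90

The tower law says that for any tower of field extensions F ⊂ K ⊂ L with finite degrees, [L:F] = [L:K] · [K:F]. Here this gives [L:F] = 6 · 15 = 90.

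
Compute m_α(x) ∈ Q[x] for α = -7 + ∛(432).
m_α(x) = x^3 + 21x^2 + 147x - 89

Set β = α + 7 = ∛(432), so β^3 = 432. Then (α + 7)^3 - 432 = 0, i.e. α is a root of g(x) = (x + 7)^3 - 432 = x^3 + 21x^2 + 147x - 89. Since g(x) = h(x + 7) where h(x) = x^3 - 432, and h is irreducible over Q (because 432 is not a perfect cube, so h has no rational root, and a monic cubic with no rational root is irreducible), g is also irreducible (irreducibility is preserved under the substitution x → x + 7). Hence m_α(x) = x^3 + 21x^2 + 147x - 89.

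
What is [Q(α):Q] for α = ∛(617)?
[Q(α):Q] = 3

The minimal polynomial of α is x^3 - 617, irreducible over Q since 617 is not a perfect cube (so x^3 - 617 has no rational root). Hence [Q(α):Q] = deg(m_α) = 3.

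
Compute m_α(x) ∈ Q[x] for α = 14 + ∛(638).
m_α(x) = x^3 - 42x^2 + 588x - 3382

Set β = α - 14 = ∛(638), so β^3 = 638. Then (α - 14)^3 - 638 = 0, i.e. α is a root of g(x) = (x - 14)^3 - 638 = x^3 - 42x^2 + 588x - 3382. Since g(x) = h(x - 14) where h(x) = x^3 - 638, and h is irreducible over Q (because 638 is not a perfect cube, so h has no rational root, and a monic cubic with no rational root is irreducible), g is also irreducible (irreducibility is preserved under the substitution x → x - 14). Hence m_α(x) = x^3 - 42x^2 + 588x - 3382.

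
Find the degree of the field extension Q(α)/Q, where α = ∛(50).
[Q(α):Q] = 3

The minimal polynomial of α is x^3 - 50, irreducible over Q since 50 is not a perfect cube (so x^3 - 50 has no rational root). Hence [Q(α):Q] = deg(m_α) = 3.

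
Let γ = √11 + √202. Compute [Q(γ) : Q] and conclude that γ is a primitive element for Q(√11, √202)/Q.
[Q(γ) : Q] = 4 (equivalently, Q(γ) = Q(√11, √202))

Obviously Q(γ) ⊆ Q(√11, √202), and [Q(√11, √202):Q] = 4 (since 11, 202 are distinct squarefree integers > 1 with 2222 not a perfect square). To show equality we compute the minimal polynomial of γ. From γ = √11 + √202: γ^2 = 11 + 2√(2222) + 202 = 213 + 2√(2222), so γ^2 - 213 = 2√(2222); squaring, (γ^2 - 213)^2 = 4·2222, i.e. γ^4 - 426γ^2 + 45369 - 8888 = 0, i.e. γ^4 - 426γ^2 + 36481 = 0. So γ is a root of x^4 - 426x^2 + 36481. This polynomial is irreducible over Q: it has no rational root (each ±√11 ± √202 is irrational), and any factorization into two quadratics over Q would force √(2222) ∈ Q (pairing opposite roots) or √11, √202 ∈ Q (other pairings), all impossible. Hence [Q(γ):Q] = 4 = [Q(√11, √202):Q], so Q(γ) = Q(√11, √202).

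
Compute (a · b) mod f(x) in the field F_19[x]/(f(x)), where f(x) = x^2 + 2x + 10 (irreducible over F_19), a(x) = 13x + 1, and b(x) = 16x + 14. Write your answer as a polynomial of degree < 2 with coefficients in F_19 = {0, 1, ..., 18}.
a · b ≡ 10x + 5 (mod f(x))

Multiply in F_19[x]: a(x)·b(x) = (13x + 1)·(16x + 14) = 18x^2 + 8x + 14. This has degree ≥ 2, so divide by f(x) over F_19: 18x^2 + 8x + 14 = (18)·(x^2 + 2x + 10) + (10x + 5). Hence a·b ≡ 10x + 5 (mod f). (F_19[x]/(f) is a field with 19^2 = 361 elements since f is irreducible of degree 2.)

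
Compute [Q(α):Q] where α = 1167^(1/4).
[Q(α):Q] = 4

α is a root of x^4 - 1167. By Eisenstein's criterion at the prime p = 3 (which divides the constant term 1167 but p^2 = 9 does not, since 1167 is squarefree), x^4 - 1167 is irreducible over Q. Hence [Q(α):Q] = 4.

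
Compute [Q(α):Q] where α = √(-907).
[Q(α):Q] = 2

[Q(α):Q] equals the degree of the minimal polynomial of α. Here α^2 = -907 and x^2 + 907 is irreducible (d = -907 is squarefree, ≠ 1, hence not a square), so deg(m_α) = 2. Thus [Q(α):Q] = 2.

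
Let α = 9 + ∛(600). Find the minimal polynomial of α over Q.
m_α(x) = x^3 - 27x^2 + 243x - 1329

Set β = α - 9 = ∛(600), so β^3 = 600. Then (α - 9)^3 - 600 = 0, i.e. α is a root of g(x) = (x - 9)^3 - 600 = x^3 - 27x^2 + 243x - 1329. Since g(x) = h(x - 9) where h(x) = x^3 - 600, and h is irreducible over Q (because 600 is not a perfect cube, so h has no rational root, and a monic cubic with no rational root is irreducible), g is also irreducible (irreducibility is preserved under the substitution x → x - 9). Hence m_α(x) = x^3 - 27x^2 + 243x - 1329.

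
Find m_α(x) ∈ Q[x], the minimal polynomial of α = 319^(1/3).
m_α(x) = x^3 - 319

α satisfies α^3 = 319, so x^3 - 319 annihilates α. By the rational root test, a rational root p/q (in lowest terms) of x^3 - 319 would satisfy p^3 = 319 q^3, forcing q = 1 and p^3 = 319; but 319 is not a perfect cube, contradiction. A monic cubic over Q with no rational root is irreducible (any nontrivial factorization would include a linear factor). Hence x^3 - 319 is the minimal polynomial of α, and in particular [Q(α):Q] = 3.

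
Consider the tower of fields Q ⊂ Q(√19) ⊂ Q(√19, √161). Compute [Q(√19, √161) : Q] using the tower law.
[Q(√19, √161) : Q] = 4

[Q(√19):Q] = 2 (min poly x^2 - 19, irreducible since 19 is squarefree > 1). For the top step, suppose √161 ∈ Q(√19), say √161 = c + d√19 with c, d ∈ Q. Squaring: 161 = c^2 + 19d^2 + 2cd√19. Since √19 ∉ Q this forces 2cd = 0. If d = 0 then √161 = c ∈ Q, contradicting 161 squarefree > 1. If c = 0 then 161 = 19d^2, so 19·161 = (19d)^2 is a perfect square in Q — but 19·161 = 3059 is not a perfect square (since 19 and 161 are distinct squarefree integers). Contradiction. Hence √161 ∉ Q(√19), so x^2 - 161 stays irreducible over Q(√19) and [Q(√19, √161) : Q(√19)] = 2. By the tower law, [Q(√19, √161) : Q] = 2 · 2 = 4.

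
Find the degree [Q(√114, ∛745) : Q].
[Q(√114, ∛745) : Q] = 6

Let L = Q(√114, ∛745). Since Q(√114) ⊂ L and [Q(√114):Q] = 2, the tower law gives 2 | [L:Q]. Likewise Q(∛745) ⊂ L with [Q(∛745):Q] = 3 (because 745 is not a perfect cube), so 3 | [L:Q]. As gcd(2,3) = 1, [L:Q] is divisible by 6. Conversely L is generated over Q by √114 and ∛745, so [L:Q] ≤ 2·3 = 6. Therefore [Q(√114, ∛745) : Q] = 6.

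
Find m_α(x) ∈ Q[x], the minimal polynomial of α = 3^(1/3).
m_α(x) = x^3 - 3

α satisfies α^3 = 3, so x^3 - 3 annihilates α. By the rational root test, a rational root p/q (in lowest terms) of x^3 - 3 would satisfy p^3 = 3 q^3, forcing q = 1 and p^3 = 3; but 3 is not a perfect cube, contradiction. A monic cubic over Q with no rational root is irreducible (any nontrivial factorization would include a linear factor). Hence x^3 - 3 is the minimal polynomial of α, and in particular [Q(α):Q] = 3.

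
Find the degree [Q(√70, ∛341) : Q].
[Q(√70, ∛341) : Q] = 6

Let L = Q(√70, ∛341). Since Q(√70) ⊂ L and [Q(√70):Q] = 2, the tower law gives 2 | [L:Q]. Likewise Q(∛341) ⊂ L with [Q(∛341):Q] = 3 (because 341 is not a perfect cube), so 3 | [L:Q]. As gcd(2,3) = 1, [L:Q] is divisible by 6. Conversely L is generated over Q by √70 and ∛341, so [L:Q] ≤ 2·3 = 6. Therefore [Q(√70, ∛341) : Q] = 6.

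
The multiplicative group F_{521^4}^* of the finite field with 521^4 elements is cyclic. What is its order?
|F_{521^4}^*| = 73680216480

F_{521^4} has 521^4 = 73680216481 elements; its multiplicative group consists of all nonzero elements, so |F_{521^4}^*| = 73680216481 - 1 = 73680216480. (It is cyclic since any finite subgroup of the multiplicative group of a field is cyclic.)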